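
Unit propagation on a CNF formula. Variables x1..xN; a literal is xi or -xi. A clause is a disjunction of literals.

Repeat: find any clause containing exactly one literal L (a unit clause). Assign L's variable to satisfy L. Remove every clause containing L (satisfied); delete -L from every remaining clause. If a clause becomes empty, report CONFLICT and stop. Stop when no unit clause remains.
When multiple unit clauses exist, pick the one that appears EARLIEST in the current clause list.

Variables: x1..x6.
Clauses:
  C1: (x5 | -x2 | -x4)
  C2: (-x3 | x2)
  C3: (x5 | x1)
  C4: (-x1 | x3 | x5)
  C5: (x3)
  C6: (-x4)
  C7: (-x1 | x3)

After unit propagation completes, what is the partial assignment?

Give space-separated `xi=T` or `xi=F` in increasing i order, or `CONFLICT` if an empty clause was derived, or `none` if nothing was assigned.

unit clause [3] forces x3=T; simplify:
  drop -3 from [-3, 2] -> [2]
  satisfied 3 clause(s); 4 remain; assigned so far: [3]
unit clause [2] forces x2=T; simplify:
  drop -2 from [5, -2, -4] -> [5, -4]
  satisfied 1 clause(s); 3 remain; assigned so far: [2, 3]
unit clause [-4] forces x4=F; simplify:
  satisfied 2 clause(s); 1 remain; assigned so far: [2, 3, 4]

Answer: x2=T x3=T x4=F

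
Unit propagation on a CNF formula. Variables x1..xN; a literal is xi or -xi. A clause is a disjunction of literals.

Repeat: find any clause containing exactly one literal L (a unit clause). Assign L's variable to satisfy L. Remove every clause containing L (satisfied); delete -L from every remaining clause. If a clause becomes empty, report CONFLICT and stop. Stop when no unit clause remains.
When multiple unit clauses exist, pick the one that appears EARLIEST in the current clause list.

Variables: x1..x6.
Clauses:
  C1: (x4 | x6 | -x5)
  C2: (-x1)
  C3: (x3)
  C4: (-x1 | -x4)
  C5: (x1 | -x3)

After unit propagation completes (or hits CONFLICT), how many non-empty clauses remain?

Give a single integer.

unit clause [-1] forces x1=F; simplify:
  drop 1 from [1, -3] -> [-3]
  satisfied 2 clause(s); 3 remain; assigned so far: [1]
unit clause [3] forces x3=T; simplify:
  drop -3 from [-3] -> [] (empty!)
  satisfied 1 clause(s); 2 remain; assigned so far: [1, 3]
CONFLICT (empty clause)

Answer: 1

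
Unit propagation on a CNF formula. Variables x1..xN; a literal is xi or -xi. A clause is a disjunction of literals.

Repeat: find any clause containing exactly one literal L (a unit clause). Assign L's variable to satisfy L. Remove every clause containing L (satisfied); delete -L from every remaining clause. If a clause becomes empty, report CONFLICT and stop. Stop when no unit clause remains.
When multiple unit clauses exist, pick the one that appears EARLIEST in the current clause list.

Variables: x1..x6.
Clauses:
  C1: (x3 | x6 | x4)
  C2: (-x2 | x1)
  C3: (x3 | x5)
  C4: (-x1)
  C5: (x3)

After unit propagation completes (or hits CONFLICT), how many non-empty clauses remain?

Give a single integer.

unit clause [-1] forces x1=F; simplify:
  drop 1 from [-2, 1] -> [-2]
  satisfied 1 clause(s); 4 remain; assigned so far: [1]
unit clause [-2] forces x2=F; simplify:
  satisfied 1 clause(s); 3 remain; assigned so far: [1, 2]
unit clause [3] forces x3=T; simplify:
  satisfied 3 clause(s); 0 remain; assigned so far: [1, 2, 3]

Answer: 0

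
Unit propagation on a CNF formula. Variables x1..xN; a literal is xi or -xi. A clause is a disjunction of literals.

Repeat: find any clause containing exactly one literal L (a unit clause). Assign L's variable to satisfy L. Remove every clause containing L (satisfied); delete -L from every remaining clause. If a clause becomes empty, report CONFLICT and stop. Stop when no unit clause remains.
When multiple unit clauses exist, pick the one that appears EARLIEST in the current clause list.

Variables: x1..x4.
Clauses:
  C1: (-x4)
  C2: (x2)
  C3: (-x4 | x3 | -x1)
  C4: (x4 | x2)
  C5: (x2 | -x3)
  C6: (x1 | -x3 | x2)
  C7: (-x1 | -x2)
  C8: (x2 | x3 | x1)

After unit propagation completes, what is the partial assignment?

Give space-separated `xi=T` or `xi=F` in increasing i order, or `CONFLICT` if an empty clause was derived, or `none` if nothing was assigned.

unit clause [-4] forces x4=F; simplify:
  drop 4 from [4, 2] -> [2]
  satisfied 2 clause(s); 6 remain; assigned so far: [4]
unit clause [2] forces x2=T; simplify:
  drop -2 from [-1, -2] -> [-1]
  satisfied 5 clause(s); 1 remain; assigned so far: [2, 4]
unit clause [-1] forces x1=F; simplify:
  satisfied 1 clause(s); 0 remain; assigned so far: [1, 2, 4]

Answer: x1=F x2=T x4=F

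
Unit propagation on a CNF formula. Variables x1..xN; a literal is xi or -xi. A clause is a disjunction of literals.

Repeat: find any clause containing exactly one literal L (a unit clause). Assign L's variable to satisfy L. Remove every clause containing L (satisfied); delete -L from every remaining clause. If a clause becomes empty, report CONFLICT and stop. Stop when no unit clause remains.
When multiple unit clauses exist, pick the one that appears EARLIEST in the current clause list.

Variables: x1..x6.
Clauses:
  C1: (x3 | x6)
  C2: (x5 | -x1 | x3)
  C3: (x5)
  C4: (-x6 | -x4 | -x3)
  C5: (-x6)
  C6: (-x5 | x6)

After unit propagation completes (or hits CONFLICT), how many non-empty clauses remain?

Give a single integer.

unit clause [5] forces x5=T; simplify:
  drop -5 from [-5, 6] -> [6]
  satisfied 2 clause(s); 4 remain; assigned so far: [5]
unit clause [-6] forces x6=F; simplify:
  drop 6 from [3, 6] -> [3]
  drop 6 from [6] -> [] (empty!)
  satisfied 2 clause(s); 2 remain; assigned so far: [5, 6]
CONFLICT (empty clause)

Answer: 1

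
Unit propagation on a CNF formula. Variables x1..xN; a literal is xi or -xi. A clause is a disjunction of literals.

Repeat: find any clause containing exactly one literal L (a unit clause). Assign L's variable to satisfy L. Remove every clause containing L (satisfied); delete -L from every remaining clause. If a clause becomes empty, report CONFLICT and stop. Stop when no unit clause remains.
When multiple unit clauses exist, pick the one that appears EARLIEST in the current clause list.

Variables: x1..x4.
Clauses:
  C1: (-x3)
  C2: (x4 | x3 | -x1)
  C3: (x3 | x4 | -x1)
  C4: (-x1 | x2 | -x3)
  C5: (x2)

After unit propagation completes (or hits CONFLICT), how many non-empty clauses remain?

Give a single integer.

Answer: 2

Derivation:
unit clause [-3] forces x3=F; simplify:
  drop 3 from [4, 3, -1] -> [4, -1]
  drop 3 from [3, 4, -1] -> [4, -1]
  satisfied 2 clause(s); 3 remain; assigned so far: [3]
unit clause [2] forces x2=T; simplify:
  satisfied 1 clause(s); 2 remain; assigned so far: [2, 3]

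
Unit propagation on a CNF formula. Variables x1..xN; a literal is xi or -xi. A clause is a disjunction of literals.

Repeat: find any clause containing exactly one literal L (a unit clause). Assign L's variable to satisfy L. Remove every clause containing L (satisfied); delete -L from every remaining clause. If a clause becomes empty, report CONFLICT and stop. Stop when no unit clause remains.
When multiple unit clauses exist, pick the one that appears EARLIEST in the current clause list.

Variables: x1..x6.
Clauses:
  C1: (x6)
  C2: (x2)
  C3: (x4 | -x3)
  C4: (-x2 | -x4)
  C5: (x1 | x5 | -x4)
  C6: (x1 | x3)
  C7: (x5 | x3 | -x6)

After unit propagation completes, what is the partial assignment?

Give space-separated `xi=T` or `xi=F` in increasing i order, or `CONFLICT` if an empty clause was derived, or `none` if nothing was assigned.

unit clause [6] forces x6=T; simplify:
  drop -6 from [5, 3, -6] -> [5, 3]
  satisfied 1 clause(s); 6 remain; assigned so far: [6]
unit clause [2] forces x2=T; simplify:
  drop -2 from [-2, -4] -> [-4]
  satisfied 1 clause(s); 5 remain; assigned so far: [2, 6]
unit clause [-4] forces x4=F; simplify:
  drop 4 from [4, -3] -> [-3]
  satisfied 2 clause(s); 3 remain; assigned so far: [2, 4, 6]
unit clause [-3] forces x3=F; simplify:
  drop 3 from [1, 3] -> [1]
  drop 3 from [5, 3] -> [5]
  satisfied 1 clause(s); 2 remain; assigned so far: [2, 3, 4, 6]
unit clause [1] forces x1=T; simplify:
  satisfied 1 clause(s); 1 remain; assigned so far: [1, 2, 3, 4, 6]
unit clause [5] forces x5=T; simplify:
  satisfied 1 clause(s); 0 remain; assigned so far: [1, 2, 3, 4, 5, 6]

Answer: x1=T x2=T x3=F x4=F x5=T x6=T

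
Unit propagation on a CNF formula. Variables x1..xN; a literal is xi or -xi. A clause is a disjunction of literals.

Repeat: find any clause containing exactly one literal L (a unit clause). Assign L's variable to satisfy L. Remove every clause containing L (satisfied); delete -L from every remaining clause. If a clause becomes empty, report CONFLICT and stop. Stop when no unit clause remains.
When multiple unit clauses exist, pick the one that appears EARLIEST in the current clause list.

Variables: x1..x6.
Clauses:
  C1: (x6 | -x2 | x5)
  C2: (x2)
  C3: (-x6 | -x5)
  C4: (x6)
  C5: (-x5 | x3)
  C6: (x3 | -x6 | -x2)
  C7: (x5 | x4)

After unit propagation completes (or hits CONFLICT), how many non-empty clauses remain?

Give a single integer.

unit clause [2] forces x2=T; simplify:
  drop -2 from [6, -2, 5] -> [6, 5]
  drop -2 from [3, -6, -2] -> [3, -6]
  satisfied 1 clause(s); 6 remain; assigned so far: [2]
unit clause [6] forces x6=T; simplify:
  drop -6 from [-6, -5] -> [-5]
  drop -6 from [3, -6] -> [3]
  satisfied 2 clause(s); 4 remain; assigned so far: [2, 6]
unit clause [-5] forces x5=F; simplify:
  drop 5 from [5, 4] -> [4]
  satisfied 2 clause(s); 2 remain; assigned so far: [2, 5, 6]
unit clause [3] forces x3=T; simplify:
  satisfied 1 clause(s); 1 remain; assigned so far: [2, 3, 5, 6]
unit clause [4] forces x4=T; simplify:
  satisfied 1 clause(s); 0 remain; assigned so far: [2, 3, 4, 5, 6]

Answer: 0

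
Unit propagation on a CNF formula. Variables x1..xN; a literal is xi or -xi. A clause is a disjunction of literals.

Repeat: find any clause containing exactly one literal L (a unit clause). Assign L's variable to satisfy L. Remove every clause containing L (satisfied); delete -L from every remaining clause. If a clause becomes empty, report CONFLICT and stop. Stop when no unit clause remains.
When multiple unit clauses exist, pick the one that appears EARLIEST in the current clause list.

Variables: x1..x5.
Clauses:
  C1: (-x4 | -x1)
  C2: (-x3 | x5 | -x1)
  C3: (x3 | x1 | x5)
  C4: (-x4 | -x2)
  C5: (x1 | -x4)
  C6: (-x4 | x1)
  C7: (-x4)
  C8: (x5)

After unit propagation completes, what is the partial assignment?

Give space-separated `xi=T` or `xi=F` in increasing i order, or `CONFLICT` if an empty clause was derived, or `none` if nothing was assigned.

Answer: x4=F x5=T

Derivation:
unit clause [-4] forces x4=F; simplify:
  satisfied 5 clause(s); 3 remain; assigned so far: [4]
unit clause [5] forces x5=T; simplify:
  satisfied 3 clause(s); 0 remain; assigned so far: [4, 5]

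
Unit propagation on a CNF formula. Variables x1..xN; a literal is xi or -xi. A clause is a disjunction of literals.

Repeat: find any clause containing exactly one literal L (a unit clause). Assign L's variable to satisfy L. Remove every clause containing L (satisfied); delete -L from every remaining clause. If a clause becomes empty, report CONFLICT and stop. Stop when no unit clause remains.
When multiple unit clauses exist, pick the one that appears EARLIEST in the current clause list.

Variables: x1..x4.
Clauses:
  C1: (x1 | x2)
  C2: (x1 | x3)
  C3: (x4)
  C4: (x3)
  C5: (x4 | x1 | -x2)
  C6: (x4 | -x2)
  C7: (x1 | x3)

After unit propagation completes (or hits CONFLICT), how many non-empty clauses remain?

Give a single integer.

Answer: 1

Derivation:
unit clause [4] forces x4=T; simplify:
  satisfied 3 clause(s); 4 remain; assigned so far: [4]
unit clause [3] forces x3=T; simplify:
  satisfied 3 clause(s); 1 remain; assigned so far: [3, 4]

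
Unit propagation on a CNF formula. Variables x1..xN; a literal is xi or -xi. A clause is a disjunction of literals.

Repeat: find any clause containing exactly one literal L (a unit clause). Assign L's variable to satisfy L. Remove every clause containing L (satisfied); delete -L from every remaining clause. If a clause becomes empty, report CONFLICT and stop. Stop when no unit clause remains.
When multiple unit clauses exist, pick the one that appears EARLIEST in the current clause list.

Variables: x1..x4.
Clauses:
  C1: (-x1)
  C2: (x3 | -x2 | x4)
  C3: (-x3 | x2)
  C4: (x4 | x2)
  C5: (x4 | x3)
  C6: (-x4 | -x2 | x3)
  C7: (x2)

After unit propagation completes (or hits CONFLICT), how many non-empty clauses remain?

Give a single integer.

unit clause [-1] forces x1=F; simplify:
  satisfied 1 clause(s); 6 remain; assigned so far: [1]
unit clause [2] forces x2=T; simplify:
  drop -2 from [3, -2, 4] -> [3, 4]
  drop -2 from [-4, -2, 3] -> [-4, 3]
  satisfied 3 clause(s); 3 remain; assigned so far: [1, 2]

Answer: 3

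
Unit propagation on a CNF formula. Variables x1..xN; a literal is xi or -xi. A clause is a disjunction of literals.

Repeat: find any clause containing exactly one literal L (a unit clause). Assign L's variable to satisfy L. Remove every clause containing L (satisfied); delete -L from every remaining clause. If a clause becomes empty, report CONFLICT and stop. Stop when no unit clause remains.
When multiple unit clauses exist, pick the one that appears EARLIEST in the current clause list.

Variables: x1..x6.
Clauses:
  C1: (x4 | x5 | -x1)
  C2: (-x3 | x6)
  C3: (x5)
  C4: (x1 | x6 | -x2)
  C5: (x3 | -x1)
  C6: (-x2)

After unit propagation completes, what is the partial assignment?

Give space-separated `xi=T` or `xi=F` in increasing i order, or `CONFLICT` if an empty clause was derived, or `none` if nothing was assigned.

Answer: x2=F x5=T

Derivation:
unit clause [5] forces x5=T; simplify:
  satisfied 2 clause(s); 4 remain; assigned so far: [5]
unit clause [-2] forces x2=F; simplify:
  satisfied 2 clause(s); 2 remain; assigned so far: [2, 5]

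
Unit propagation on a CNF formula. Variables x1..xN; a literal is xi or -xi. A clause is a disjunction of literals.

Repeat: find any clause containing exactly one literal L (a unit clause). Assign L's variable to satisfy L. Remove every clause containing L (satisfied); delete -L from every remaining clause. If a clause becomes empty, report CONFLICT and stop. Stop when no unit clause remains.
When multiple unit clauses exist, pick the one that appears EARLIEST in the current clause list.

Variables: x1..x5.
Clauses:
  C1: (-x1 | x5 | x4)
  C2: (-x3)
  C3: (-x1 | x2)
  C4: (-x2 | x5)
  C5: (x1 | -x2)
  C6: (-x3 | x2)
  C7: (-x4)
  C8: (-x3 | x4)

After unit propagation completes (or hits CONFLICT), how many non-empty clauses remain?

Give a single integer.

Answer: 4

Derivation:
unit clause [-3] forces x3=F; simplify:
  satisfied 3 clause(s); 5 remain; assigned so far: [3]
unit clause [-4] forces x4=F; simplify:
  drop 4 from [-1, 5, 4] -> [-1, 5]
  satisfied 1 clause(s); 4 remain; assigned so far: [3, 4]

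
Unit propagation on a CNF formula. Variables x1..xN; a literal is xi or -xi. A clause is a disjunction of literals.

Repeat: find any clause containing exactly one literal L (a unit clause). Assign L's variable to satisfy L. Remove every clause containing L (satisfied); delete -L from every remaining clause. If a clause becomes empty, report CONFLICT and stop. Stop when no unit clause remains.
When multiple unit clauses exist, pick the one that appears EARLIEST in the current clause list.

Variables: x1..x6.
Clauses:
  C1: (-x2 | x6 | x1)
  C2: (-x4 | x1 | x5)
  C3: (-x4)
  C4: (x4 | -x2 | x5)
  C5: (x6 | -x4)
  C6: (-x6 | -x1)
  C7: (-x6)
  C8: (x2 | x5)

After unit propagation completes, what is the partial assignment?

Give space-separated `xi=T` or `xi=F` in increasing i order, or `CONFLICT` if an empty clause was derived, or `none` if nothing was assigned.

Answer: x4=F x6=F

Derivation:
unit clause [-4] forces x4=F; simplify:
  drop 4 from [4, -2, 5] -> [-2, 5]
  satisfied 3 clause(s); 5 remain; assigned so far: [4]
unit clause [-6] forces x6=F; simplify:
  drop 6 from [-2, 6, 1] -> [-2, 1]
  satisfied 2 clause(s); 3 remain; assigned so far: [4, 6]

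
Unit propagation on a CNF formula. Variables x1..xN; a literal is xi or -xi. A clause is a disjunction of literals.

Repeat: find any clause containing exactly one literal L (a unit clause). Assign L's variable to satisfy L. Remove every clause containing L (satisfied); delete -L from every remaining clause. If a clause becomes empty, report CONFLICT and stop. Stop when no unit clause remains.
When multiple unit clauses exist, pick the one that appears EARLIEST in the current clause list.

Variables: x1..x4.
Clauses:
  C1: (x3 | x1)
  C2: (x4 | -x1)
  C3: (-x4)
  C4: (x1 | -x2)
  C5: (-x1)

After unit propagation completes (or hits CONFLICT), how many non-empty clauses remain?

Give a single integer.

unit clause [-4] forces x4=F; simplify:
  drop 4 from [4, -1] -> [-1]
  satisfied 1 clause(s); 4 remain; assigned so far: [4]
unit clause [-1] forces x1=F; simplify:
  drop 1 from [3, 1] -> [3]
  drop 1 from [1, -2] -> [-2]
  satisfied 2 clause(s); 2 remain; assigned so far: [1, 4]
unit clause [3] forces x3=T; simplify:
  satisfied 1 clause(s); 1 remain; assigned so far: [1, 3, 4]
unit clause [-2] forces x2=F; simplify:
  satisfied 1 clause(s); 0 remain; assigned so far: [1, 2, 3, 4]

Answer: 0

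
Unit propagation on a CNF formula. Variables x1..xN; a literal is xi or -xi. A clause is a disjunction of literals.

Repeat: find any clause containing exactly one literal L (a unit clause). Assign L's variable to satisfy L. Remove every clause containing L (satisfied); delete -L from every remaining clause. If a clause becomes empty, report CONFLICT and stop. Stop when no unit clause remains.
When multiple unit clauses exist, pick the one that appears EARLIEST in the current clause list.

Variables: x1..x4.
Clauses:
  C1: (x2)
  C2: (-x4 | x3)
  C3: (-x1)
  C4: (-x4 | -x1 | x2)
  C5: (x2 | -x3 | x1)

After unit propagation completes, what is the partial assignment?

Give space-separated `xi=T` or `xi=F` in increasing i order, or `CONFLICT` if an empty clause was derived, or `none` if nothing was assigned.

unit clause [2] forces x2=T; simplify:
  satisfied 3 clause(s); 2 remain; assigned so far: [2]
unit clause [-1] forces x1=F; simplify:
  satisfied 1 clause(s); 1 remain; assigned so far: [1, 2]

Answer: x1=F x2=T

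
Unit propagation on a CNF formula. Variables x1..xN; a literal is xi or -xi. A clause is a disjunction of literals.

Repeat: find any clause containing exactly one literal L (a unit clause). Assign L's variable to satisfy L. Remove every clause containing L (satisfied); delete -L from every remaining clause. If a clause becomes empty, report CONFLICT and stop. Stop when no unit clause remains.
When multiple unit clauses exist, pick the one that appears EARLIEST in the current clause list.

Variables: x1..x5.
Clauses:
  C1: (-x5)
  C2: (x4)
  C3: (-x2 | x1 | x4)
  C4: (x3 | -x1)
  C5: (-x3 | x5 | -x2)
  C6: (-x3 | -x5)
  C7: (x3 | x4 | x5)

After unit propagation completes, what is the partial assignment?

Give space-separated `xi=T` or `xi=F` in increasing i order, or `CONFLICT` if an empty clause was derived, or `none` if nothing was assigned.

Answer: x4=T x5=F

Derivation:
unit clause [-5] forces x5=F; simplify:
  drop 5 from [-3, 5, -2] -> [-3, -2]
  drop 5 from [3, 4, 5] -> [3, 4]
  satisfied 2 clause(s); 5 remain; assigned so far: [5]
unit clause [4] forces x4=T; simplify:
  satisfied 3 clause(s); 2 remain; assigned so far: [4, 5]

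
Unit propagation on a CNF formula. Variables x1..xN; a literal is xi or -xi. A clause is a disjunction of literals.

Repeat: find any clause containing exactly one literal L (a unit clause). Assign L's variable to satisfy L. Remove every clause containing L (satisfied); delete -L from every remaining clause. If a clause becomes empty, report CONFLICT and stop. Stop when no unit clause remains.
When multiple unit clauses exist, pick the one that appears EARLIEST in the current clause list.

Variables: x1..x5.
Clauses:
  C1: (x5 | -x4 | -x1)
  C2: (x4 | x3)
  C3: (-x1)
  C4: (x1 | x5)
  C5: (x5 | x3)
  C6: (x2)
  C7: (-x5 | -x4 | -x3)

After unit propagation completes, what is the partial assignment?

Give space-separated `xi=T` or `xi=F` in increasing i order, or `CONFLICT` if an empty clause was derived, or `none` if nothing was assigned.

Answer: x1=F x2=T x5=T

Derivation:
unit clause [-1] forces x1=F; simplify:
  drop 1 from [1, 5] -> [5]
  satisfied 2 clause(s); 5 remain; assigned so far: [1]
unit clause [5] forces x5=T; simplify:
  drop -5 from [-5, -4, -3] -> [-4, -3]
  satisfied 2 clause(s); 3 remain; assigned so far: [1, 5]
unit clause [2] forces x2=T; simplify:
  satisfied 1 clause(s); 2 remain; assigned so far: [1, 2, 5]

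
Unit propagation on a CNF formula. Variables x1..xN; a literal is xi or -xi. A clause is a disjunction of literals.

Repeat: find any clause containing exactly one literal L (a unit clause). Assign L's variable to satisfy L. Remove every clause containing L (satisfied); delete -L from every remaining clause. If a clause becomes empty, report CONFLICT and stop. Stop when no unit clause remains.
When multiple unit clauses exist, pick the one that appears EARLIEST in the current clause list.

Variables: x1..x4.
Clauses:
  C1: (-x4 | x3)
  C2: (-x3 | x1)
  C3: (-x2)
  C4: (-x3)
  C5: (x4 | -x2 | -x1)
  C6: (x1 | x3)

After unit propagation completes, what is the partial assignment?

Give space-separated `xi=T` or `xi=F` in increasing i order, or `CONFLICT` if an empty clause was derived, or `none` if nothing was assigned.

Answer: x1=T x2=F x3=F x4=F

Derivation:
unit clause [-2] forces x2=F; simplify:
  satisfied 2 clause(s); 4 remain; assigned so far: [2]
unit clause [-3] forces x3=F; simplify:
  drop 3 from [-4, 3] -> [-4]
  drop 3 from [1, 3] -> [1]
  satisfied 2 clause(s); 2 remain; assigned so far: [2, 3]
unit clause [-4] forces x4=F; simplify:
  satisfied 1 clause(s); 1 remain; assigned so far: [2, 3, 4]
unit clause [1] forces x1=T; simplify:
  satisfied 1 clause(s); 0 remain; assigned so far: [1, 2, 3, 4]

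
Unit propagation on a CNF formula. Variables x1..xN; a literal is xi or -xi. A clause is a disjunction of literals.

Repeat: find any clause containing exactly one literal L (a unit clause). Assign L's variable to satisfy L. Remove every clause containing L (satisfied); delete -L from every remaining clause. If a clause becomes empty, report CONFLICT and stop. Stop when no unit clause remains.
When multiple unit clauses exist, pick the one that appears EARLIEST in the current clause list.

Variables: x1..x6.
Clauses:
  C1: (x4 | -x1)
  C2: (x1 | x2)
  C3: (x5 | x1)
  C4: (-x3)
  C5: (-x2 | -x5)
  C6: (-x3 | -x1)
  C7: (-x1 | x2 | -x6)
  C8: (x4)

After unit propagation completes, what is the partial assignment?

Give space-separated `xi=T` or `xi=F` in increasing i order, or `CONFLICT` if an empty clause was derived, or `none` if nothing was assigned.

unit clause [-3] forces x3=F; simplify:
  satisfied 2 clause(s); 6 remain; assigned so far: [3]
unit clause [4] forces x4=T; simplify:
  satisfied 2 clause(s); 4 remain; assigned so far: [3, 4]

Answer: x3=F x4=T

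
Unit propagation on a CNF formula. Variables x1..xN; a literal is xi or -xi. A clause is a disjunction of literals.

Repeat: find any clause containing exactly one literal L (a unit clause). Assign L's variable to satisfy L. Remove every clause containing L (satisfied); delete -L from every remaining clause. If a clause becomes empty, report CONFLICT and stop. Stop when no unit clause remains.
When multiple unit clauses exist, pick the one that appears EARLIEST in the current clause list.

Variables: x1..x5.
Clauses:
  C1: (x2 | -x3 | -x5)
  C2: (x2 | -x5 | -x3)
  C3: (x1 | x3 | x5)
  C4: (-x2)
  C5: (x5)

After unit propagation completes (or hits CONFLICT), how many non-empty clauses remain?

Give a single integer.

unit clause [-2] forces x2=F; simplify:
  drop 2 from [2, -3, -5] -> [-3, -5]
  drop 2 from [2, -5, -3] -> [-5, -3]
  satisfied 1 clause(s); 4 remain; assigned so far: [2]
unit clause [5] forces x5=T; simplify:
  drop -5 from [-3, -5] -> [-3]
  drop -5 from [-5, -3] -> [-3]
  satisfied 2 clause(s); 2 remain; assigned so far: [2, 5]
unit clause [-3] forces x3=F; simplify:
  satisfied 2 clause(s); 0 remain; assigned so far: [2, 3, 5]

Answer: 0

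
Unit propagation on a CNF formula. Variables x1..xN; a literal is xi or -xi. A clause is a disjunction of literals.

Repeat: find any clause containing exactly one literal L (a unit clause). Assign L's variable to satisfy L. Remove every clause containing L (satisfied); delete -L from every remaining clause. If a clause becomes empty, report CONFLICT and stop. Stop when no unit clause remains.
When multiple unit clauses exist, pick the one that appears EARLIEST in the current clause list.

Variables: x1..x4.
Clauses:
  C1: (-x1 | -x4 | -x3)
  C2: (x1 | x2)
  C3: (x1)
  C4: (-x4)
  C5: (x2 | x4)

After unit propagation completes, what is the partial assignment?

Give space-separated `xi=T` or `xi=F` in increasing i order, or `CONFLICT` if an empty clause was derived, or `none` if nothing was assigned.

Answer: x1=T x2=T x4=F

Derivation:
unit clause [1] forces x1=T; simplify:
  drop -1 from [-1, -4, -3] -> [-4, -3]
  satisfied 2 clause(s); 3 remain; assigned so far: [1]
unit clause [-4] forces x4=F; simplify:
  drop 4 from [2, 4] -> [2]
  satisfied 2 clause(s); 1 remain; assigned so far: [1, 4]
unit clause [2] forces x2=T; simplify:
  satisfied 1 clause(s); 0 remain; assigned so far: [1, 2, 4]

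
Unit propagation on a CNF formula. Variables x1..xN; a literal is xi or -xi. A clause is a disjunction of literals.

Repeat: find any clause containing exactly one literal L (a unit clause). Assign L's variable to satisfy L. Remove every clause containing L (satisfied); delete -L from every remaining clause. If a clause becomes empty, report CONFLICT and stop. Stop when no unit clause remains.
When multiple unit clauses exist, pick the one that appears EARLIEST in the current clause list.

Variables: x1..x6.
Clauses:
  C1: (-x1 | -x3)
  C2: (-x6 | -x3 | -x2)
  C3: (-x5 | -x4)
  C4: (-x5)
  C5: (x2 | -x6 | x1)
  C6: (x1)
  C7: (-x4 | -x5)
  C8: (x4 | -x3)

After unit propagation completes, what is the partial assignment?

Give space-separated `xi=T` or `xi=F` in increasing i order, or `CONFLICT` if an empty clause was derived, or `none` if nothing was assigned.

Answer: x1=T x3=F x5=F

Derivation:
unit clause [-5] forces x5=F; simplify:
  satisfied 3 clause(s); 5 remain; assigned so far: [5]
unit clause [1] forces x1=T; simplify:
  drop -1 from [-1, -3] -> [-3]
  satisfied 2 clause(s); 3 remain; assigned so far: [1, 5]
unit clause [-3] forces x3=F; simplify:
  satisfied 3 clause(s); 0 remain; assigned so far: [1, 3, 5]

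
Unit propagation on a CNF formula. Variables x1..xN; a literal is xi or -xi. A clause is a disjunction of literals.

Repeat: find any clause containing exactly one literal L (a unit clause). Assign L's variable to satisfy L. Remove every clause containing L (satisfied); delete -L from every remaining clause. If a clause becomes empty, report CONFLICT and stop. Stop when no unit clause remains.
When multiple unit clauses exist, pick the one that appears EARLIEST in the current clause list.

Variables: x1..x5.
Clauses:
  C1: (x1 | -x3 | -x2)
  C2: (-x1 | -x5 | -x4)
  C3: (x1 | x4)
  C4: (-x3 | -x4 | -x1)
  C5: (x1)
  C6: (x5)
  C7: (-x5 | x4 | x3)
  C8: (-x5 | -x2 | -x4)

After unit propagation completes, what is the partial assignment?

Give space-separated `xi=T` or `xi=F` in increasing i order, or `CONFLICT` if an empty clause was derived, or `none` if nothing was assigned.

Answer: x1=T x3=T x4=F x5=T

Derivation:
unit clause [1] forces x1=T; simplify:
  drop -1 from [-1, -5, -4] -> [-5, -4]
  drop -1 from [-3, -4, -1] -> [-3, -4]
  satisfied 3 clause(s); 5 remain; assigned so far: [1]
unit clause [5] forces x5=T; simplify:
  drop -5 from [-5, -4] -> [-4]
  drop -5 from [-5, 4, 3] -> [4, 3]
  drop -5 from [-5, -2, -4] -> [-2, -4]
  satisfied 1 clause(s); 4 remain; assigned so far: [1, 5]
unit clause [-4] forces x4=F; simplify:
  drop 4 from [4, 3] -> [3]
  satisfied 3 clause(s); 1 remain; assigned so far: [1, 4, 5]
unit clause [3] forces x3=T; simplify:
  satisfied 1 clause(s); 0 remain; assigned so far: [1, 3, 4, 5]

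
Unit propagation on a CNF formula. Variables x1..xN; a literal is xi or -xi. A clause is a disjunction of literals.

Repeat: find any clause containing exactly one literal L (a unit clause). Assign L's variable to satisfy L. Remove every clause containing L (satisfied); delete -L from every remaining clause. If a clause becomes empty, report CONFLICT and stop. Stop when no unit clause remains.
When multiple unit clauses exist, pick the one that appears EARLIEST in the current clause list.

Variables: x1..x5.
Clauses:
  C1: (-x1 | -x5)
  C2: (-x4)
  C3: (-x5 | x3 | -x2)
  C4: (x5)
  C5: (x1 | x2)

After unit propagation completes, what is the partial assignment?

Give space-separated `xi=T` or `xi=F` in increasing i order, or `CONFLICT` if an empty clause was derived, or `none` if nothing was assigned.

unit clause [-4] forces x4=F; simplify:
  satisfied 1 clause(s); 4 remain; assigned so far: [4]
unit clause [5] forces x5=T; simplify:
  drop -5 from [-1, -5] -> [-1]
  drop -5 from [-5, 3, -2] -> [3, -2]
  satisfied 1 clause(s); 3 remain; assigned so far: [4, 5]
unit clause [-1] forces x1=F; simplify:
  drop 1 from [1, 2] -> [2]
  satisfied 1 clause(s); 2 remain; assigned so far: [1, 4, 5]
unit clause [2] forces x2=T; simplify:
  drop -2 from [3, -2] -> [3]
  satisfied 1 clause(s); 1 remain; assigned so far: [1, 2, 4, 5]
unit clause [3] forces x3=T; simplify:
  satisfied 1 clause(s); 0 remain; assigned so far: [1, 2, 3, 4, 5]

Answer: x1=F x2=T x3=T x4=F x5=T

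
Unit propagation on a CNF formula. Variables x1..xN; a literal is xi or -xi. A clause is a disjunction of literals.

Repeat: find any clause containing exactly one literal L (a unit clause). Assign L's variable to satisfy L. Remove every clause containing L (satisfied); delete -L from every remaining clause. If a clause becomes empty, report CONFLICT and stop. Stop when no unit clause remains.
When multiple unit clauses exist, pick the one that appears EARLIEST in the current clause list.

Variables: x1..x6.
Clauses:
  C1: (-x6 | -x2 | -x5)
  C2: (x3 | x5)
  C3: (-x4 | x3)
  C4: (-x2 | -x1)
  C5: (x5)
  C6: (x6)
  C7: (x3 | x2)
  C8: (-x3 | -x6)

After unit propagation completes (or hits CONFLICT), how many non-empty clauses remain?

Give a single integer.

unit clause [5] forces x5=T; simplify:
  drop -5 from [-6, -2, -5] -> [-6, -2]
  satisfied 2 clause(s); 6 remain; assigned so far: [5]
unit clause [6] forces x6=T; simplify:
  drop -6 from [-6, -2] -> [-2]
  drop -6 from [-3, -6] -> [-3]
  satisfied 1 clause(s); 5 remain; assigned so far: [5, 6]
unit clause [-2] forces x2=F; simplify:
  drop 2 from [3, 2] -> [3]
  satisfied 2 clause(s); 3 remain; assigned so far: [2, 5, 6]
unit clause [3] forces x3=T; simplify:
  drop -3 from [-3] -> [] (empty!)
  satisfied 2 clause(s); 1 remain; assigned so far: [2, 3, 5, 6]
CONFLICT (empty clause)

Answer: 0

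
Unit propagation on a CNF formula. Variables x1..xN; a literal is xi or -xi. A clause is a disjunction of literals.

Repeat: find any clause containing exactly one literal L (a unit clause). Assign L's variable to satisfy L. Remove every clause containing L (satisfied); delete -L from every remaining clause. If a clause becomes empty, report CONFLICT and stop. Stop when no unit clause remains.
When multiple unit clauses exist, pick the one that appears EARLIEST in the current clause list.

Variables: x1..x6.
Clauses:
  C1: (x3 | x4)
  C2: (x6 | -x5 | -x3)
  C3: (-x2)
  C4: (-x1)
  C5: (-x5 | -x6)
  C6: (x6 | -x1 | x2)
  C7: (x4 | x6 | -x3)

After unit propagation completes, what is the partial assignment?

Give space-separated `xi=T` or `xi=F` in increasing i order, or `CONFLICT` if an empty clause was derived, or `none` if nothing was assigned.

Answer: x1=F x2=F

Derivation:
unit clause [-2] forces x2=F; simplify:
  drop 2 from [6, -1, 2] -> [6, -1]
  satisfied 1 clause(s); 6 remain; assigned so far: [2]
unit clause [-1] forces x1=F; simplify:
  satisfied 2 clause(s); 4 remain; assigned so far: [1, 2]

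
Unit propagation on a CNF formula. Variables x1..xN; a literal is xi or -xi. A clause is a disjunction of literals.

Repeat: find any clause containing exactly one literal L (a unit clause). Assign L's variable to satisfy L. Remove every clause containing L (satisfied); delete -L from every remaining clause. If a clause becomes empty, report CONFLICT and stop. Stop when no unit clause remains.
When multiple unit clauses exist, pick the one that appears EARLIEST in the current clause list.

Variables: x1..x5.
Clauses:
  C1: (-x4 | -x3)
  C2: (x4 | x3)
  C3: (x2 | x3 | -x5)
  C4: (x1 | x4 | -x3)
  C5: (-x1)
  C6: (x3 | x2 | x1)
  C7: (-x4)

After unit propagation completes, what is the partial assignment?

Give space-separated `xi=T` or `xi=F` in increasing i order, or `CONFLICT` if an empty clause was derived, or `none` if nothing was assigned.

unit clause [-1] forces x1=F; simplify:
  drop 1 from [1, 4, -3] -> [4, -3]
  drop 1 from [3, 2, 1] -> [3, 2]
  satisfied 1 clause(s); 6 remain; assigned so far: [1]
unit clause [-4] forces x4=F; simplify:
  drop 4 from [4, 3] -> [3]
  drop 4 from [4, -3] -> [-3]
  satisfied 2 clause(s); 4 remain; assigned so far: [1, 4]
unit clause [3] forces x3=T; simplify:
  drop -3 from [-3] -> [] (empty!)
  satisfied 3 clause(s); 1 remain; assigned so far: [1, 3, 4]
CONFLICT (empty clause)

Answer: CONFLICT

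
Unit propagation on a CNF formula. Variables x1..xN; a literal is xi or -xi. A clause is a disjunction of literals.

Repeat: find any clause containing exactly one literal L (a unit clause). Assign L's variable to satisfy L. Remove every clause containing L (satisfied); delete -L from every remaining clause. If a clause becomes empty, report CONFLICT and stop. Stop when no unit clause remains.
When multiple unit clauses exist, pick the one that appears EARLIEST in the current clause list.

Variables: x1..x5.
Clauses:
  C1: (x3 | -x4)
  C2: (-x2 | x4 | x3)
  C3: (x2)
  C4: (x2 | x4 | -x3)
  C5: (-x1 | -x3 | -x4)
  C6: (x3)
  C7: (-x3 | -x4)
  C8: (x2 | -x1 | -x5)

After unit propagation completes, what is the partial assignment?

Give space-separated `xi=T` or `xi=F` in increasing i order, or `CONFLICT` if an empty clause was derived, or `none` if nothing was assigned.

Answer: x2=T x3=T x4=F

Derivation:
unit clause [2] forces x2=T; simplify:
  drop -2 from [-2, 4, 3] -> [4, 3]
  satisfied 3 clause(s); 5 remain; assigned so far: [2]
unit clause [3] forces x3=T; simplify:
  drop -3 from [-1, -3, -4] -> [-1, -4]
  drop -3 from [-3, -4] -> [-4]
  satisfied 3 clause(s); 2 remain; assigned so far: [2, 3]
unit clause [-4] forces x4=F; simplify:
  satisfied 2 clause(s); 0 remain; assigned so far: [2, 3, 4]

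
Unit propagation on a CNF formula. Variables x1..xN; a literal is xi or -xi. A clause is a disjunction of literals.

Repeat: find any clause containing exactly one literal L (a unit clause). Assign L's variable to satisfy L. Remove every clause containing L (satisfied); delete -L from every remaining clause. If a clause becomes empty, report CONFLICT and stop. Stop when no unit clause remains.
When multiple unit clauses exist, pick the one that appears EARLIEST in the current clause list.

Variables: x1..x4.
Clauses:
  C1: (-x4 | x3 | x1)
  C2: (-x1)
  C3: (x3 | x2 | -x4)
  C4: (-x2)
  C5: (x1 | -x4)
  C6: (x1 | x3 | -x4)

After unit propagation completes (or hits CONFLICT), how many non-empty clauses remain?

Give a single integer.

Answer: 0

Derivation:
unit clause [-1] forces x1=F; simplify:
  drop 1 from [-4, 3, 1] -> [-4, 3]
  drop 1 from [1, -4] -> [-4]
  drop 1 from [1, 3, -4] -> [3, -4]
  satisfied 1 clause(s); 5 remain; assigned so far: [1]
unit clause [-2] forces x2=F; simplify:
  drop 2 from [3, 2, -4] -> [3, -4]
  satisfied 1 clause(s); 4 remain; assigned so far: [1, 2]
unit clause [-4] forces x4=F; simplify:
  satisfied 4 clause(s); 0 remain; assigned so far: [1, 2, 4]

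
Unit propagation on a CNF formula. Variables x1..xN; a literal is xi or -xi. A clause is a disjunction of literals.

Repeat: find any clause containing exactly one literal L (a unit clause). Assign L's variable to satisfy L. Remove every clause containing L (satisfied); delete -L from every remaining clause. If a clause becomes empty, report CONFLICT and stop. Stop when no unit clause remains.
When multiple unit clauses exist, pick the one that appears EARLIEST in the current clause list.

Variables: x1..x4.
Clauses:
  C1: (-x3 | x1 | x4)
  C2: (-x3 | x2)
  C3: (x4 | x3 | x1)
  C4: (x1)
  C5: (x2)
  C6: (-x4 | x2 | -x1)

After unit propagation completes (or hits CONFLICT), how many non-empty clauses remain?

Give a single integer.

Answer: 0

Derivation:
unit clause [1] forces x1=T; simplify:
  drop -1 from [-4, 2, -1] -> [-4, 2]
  satisfied 3 clause(s); 3 remain; assigned so far: [1]
unit clause [2] forces x2=T; simplify:
  satisfied 3 clause(s); 0 remain; assigned so far: [1, 2]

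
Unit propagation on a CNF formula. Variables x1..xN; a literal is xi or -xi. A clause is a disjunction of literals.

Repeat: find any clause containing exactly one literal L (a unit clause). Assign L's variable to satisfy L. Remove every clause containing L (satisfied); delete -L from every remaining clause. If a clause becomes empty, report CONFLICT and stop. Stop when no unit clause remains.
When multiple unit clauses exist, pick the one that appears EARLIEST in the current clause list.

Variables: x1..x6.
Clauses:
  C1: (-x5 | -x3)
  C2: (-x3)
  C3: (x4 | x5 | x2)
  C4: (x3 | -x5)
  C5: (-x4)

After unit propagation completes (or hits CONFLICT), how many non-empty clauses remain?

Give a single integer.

Answer: 0

Derivation:
unit clause [-3] forces x3=F; simplify:
  drop 3 from [3, -5] -> [-5]
  satisfied 2 clause(s); 3 remain; assigned so far: [3]
unit clause [-5] forces x5=F; simplify:
  drop 5 from [4, 5, 2] -> [4, 2]
  satisfied 1 clause(s); 2 remain; assigned so far: [3, 5]
unit clause [-4] forces x4=F; simplify:
  drop 4 from [4, 2] -> [2]
  satisfied 1 clause(s); 1 remain; assigned so far: [3, 4, 5]
unit clause [2] forces x2=T; simplify:
  satisfied 1 clause(s); 0 remain; assigned so far: [2, 3, 4, 5]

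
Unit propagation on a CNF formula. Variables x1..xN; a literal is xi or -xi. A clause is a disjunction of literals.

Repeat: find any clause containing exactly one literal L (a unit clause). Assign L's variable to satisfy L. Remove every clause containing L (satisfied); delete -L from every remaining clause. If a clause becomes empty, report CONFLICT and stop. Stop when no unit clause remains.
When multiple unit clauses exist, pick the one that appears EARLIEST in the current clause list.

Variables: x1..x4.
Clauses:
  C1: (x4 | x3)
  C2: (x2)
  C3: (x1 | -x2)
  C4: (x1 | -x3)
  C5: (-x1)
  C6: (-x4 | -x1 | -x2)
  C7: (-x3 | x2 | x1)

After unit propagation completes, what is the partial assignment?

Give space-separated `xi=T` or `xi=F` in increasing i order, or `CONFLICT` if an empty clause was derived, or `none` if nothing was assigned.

unit clause [2] forces x2=T; simplify:
  drop -2 from [1, -2] -> [1]
  drop -2 from [-4, -1, -2] -> [-4, -1]
  satisfied 2 clause(s); 5 remain; assigned so far: [2]
unit clause [1] forces x1=T; simplify:
  drop -1 from [-1] -> [] (empty!)
  drop -1 from [-4, -1] -> [-4]
  satisfied 2 clause(s); 3 remain; assigned so far: [1, 2]
CONFLICT (empty clause)

Answer: CONFLICT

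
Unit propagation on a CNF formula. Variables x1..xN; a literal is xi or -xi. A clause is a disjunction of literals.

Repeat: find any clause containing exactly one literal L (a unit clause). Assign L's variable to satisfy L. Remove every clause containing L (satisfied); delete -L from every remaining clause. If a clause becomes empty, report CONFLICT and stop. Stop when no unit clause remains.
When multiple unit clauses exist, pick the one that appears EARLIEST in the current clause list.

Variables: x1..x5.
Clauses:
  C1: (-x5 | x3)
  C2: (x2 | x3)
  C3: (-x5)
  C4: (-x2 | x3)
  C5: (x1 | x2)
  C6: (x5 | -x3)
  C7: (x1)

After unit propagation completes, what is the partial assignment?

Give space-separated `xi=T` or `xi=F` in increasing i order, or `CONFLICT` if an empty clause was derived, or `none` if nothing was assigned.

Answer: CONFLICT

Derivation:
unit clause [-5] forces x5=F; simplify:
  drop 5 from [5, -3] -> [-3]
  satisfied 2 clause(s); 5 remain; assigned so far: [5]
unit clause [-3] forces x3=F; simplify:
  drop 3 from [2, 3] -> [2]
  drop 3 from [-2, 3] -> [-2]
  satisfied 1 clause(s); 4 remain; assigned so far: [3, 5]
unit clause [2] forces x2=T; simplify:
  drop -2 from [-2] -> [] (empty!)
  satisfied 2 clause(s); 2 remain; assigned so far: [2, 3, 5]
CONFLICT (empty clause)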